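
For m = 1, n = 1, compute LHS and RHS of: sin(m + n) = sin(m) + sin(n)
LHS = sin(1 + 1) = sin(2) ≈ 0.9093
RHS = sin(1) + sin(1) = 2·sin(1) ≈ 1.683

LHS ≠ RHS (they differ by about 0.7736), so the equation does not hold here.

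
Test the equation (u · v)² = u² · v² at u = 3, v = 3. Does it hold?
Holds

Substituting u = 3, v = 3:

LHS = (3 · 3)² = 81
RHS = 3² · 3² = 81

LHS = RHS, so the equation holds at this point.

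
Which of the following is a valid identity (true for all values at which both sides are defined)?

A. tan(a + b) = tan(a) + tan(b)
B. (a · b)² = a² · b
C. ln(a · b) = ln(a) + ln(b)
A: fails at (2, 5) — LHS = tan(7) ≈ 0.8714, RHS = tan(5) + tan(2) ≈ -5.566.
B: fails at (1, 5) — LHS = 25, RHS = 5.
C: holds — e.g. at (2, 5), both sides equal ln(10) ≈ 2.303.

Answer: C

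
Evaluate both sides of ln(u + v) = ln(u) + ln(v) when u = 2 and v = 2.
LHS = ln(2 + 2) = ln(4) ≈ 1.386
RHS = ln(2) + ln(2) = 2·ln(2) ≈ 1.386

LHS = RHS: the two sides agree.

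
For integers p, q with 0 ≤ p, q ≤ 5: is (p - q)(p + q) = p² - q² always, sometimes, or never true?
Always true

The identity holds for every pair in the range. For instance at (p, q) = (5, 0): both sides equal 25.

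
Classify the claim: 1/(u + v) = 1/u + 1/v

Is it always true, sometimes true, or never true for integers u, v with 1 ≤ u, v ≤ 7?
The claim fails for every pair in the range. For instance at (u, v) = (4, 1): LHS = 1/5, RHS = 5/4.

Answer: Never true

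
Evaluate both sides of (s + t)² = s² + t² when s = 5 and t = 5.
LHS = (5 + 5)² = 100
RHS = 5² + 5² = 50

LHS ≠ RHS, so the equation does not hold here.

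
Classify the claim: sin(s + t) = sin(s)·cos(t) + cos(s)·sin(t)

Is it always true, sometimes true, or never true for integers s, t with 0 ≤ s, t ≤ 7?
Always true

The identity holds for every pair in the range. For instance at (s, t) = (1, 0): both sides equal sin(1) ≈ 0.8415.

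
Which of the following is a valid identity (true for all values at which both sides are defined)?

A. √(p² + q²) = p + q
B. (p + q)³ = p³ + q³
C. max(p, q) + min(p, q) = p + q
C

A: fails at (2, 4) — LHS = 2·√(5) ≈ 4.472, RHS = 6.
B: fails at (1, 4) — LHS = 125, RHS = 65.
C: holds — e.g. at (3, 4), both sides equal 7.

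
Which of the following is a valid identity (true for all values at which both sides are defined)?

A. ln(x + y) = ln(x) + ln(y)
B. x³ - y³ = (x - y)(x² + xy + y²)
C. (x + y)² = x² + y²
A: fails at (3, 5) — LHS = ln(8) ≈ 2.079, RHS = ln(3) + ln(5) ≈ 2.708.
B: holds — e.g. at (3, 4), both sides equal -37.
C: fails at (4, 6) — LHS = 100, RHS = 52.

Answer: B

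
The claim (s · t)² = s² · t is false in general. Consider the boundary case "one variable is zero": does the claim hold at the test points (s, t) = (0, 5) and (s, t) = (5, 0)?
At (0, 5): LHS = 0, RHS = 0 → equal
At (5, 0): LHS = 0, RHS = 0 → equal

So the claim does hold at both of these boundary points, even though it is not an identity.

Answer: Yes, holds at both test points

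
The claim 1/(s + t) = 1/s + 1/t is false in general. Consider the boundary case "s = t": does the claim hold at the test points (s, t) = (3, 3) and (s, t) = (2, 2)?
At (3, 3): LHS = 1/6 ≠ RHS = 2/3
At (2, 2): LHS = 1/4 ≠ RHS = 1

Answer: No, fails at both test points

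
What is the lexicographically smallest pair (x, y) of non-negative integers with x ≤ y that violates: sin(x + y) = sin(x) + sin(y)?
(x, y) = (1, 1)

At (0, 0): both sides equal 0, so it holds there.

Substituting (1, 1) into the claim:
LHS = sin(1 + 1) = sin(2) ≈ 0.9093
RHS = sin(1) + sin(1) = 2·sin(1) ≈ 1.683

Since LHS ≠ RHS, this pair disproves the claim, and no lexicographically smaller pair (x ≤ y, non-negative integers) does.

For instance (4, 5) is also a counterexample (LHS = sin(9) ≈ 0.4121, RHS = sin(5) + sin(4) ≈ -1.716), but it's lexicographically larger.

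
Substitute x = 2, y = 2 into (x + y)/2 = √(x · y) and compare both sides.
LHS = (2 + 2)/2 = 2
RHS = √(2 · 2) = 2

LHS = RHS: the two sides agree.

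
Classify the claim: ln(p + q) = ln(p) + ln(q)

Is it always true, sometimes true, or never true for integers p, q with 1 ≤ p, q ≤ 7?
Sometimes true

It holds at (p, q) = (2, 2) (both sides equal ln(4) ≈ 1.386), but fails at (p, q) = (2, 3) (LHS = ln(5) ≈ 1.609, RHS = ln(2) + ln(3) ≈ 1.792).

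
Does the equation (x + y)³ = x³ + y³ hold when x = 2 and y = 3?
Substituting x = 2, y = 3:

LHS = (2 + 3)³ = 125
RHS = 2³ + 3³ = 35

LHS ≠ RHS, so the equation does not hold at this point.

Answer: Fails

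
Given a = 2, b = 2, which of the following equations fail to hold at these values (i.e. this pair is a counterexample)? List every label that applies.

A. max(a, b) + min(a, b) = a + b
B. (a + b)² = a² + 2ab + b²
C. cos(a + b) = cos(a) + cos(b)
C

Evaluating each claim at the given values:
A. LHS = 4, RHS = 4 → holds here (LHS = RHS)
B. LHS = 16, RHS = 16 → holds here (LHS = RHS)
C. LHS = cos(4) ≈ -0.6536, RHS = 2·cos(2) ≈ -0.8323 → fails here (LHS ≠ RHS)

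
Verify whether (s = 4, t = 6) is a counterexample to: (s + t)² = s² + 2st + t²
No

Substituting s = 4, t = 6:
LHS = (4 + 6)² = 100
RHS = 4² + 2·4·6 + 6² = 100

The sides agree, so this pair does not disprove the claim.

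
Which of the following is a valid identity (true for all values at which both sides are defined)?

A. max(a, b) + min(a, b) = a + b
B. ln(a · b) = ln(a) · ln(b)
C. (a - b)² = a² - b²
A: holds — e.g. at (1, 3), both sides equal 4.
B: fails at (3, 4) — LHS = ln(12) ≈ 2.485, RHS = ln(3)·ln(4) ≈ 1.523.
C: fails at (2, 4) — LHS = 4, RHS = -12.

Answer: A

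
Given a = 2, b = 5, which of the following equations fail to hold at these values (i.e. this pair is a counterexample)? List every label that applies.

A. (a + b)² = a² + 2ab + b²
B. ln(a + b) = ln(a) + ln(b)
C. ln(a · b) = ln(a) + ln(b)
B

Evaluating each claim at the given values:
A. LHS = 49, RHS = 49 → holds here (LHS = RHS)
B. LHS = ln(7) ≈ 1.946, RHS = ln(2) + ln(5) ≈ 2.303 → fails here (LHS ≠ RHS)
C. LHS = ln(10) ≈ 2.303, RHS = ln(2) + ln(5) ≈ 2.303 → holds here (LHS = RHS)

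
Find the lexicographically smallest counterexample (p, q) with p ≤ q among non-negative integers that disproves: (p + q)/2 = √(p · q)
At (0, 0): both sides equal 0, so it holds there.

Substituting (0, 1) into the claim:
LHS = (0 + 1)/2 = 1/2
RHS = √(0 · 1) = 0

Since LHS ≠ RHS, this pair disproves the claim, and no lexicographically smaller pair (p ≤ q, non-negative integers) does.

For instance (2, 4) is also a counterexample (LHS = 3, RHS = 2·√(2) ≈ 2.828), but it's lexicographically larger.

Answer: (p, q) = (0, 1)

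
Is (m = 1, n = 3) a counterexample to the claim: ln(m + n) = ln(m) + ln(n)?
Substituting m = 1, n = 3:
LHS = ln(1 + 3) = ln(4) ≈ 1.386
RHS = ln(1) + ln(3) = ln(3) ≈ 1.099

Since LHS ≠ RHS, this pair disproves the claim.

Answer: Yes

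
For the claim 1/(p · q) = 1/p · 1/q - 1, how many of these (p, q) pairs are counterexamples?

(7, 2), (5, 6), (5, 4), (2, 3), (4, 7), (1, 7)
6

Testing each pair:
(7, 2): LHS = 1/14, RHS = -13/14 → counterexample
(5, 6): LHS = 1/30, RHS = -29/30 → counterexample
(5, 4): LHS = 1/20, RHS = -19/20 → counterexample
(2, 3): LHS = 1/6, RHS = -5/6 → counterexample
(4, 7): LHS = 1/28, RHS = -27/28 → counterexample
(1, 7): LHS = 1/7, RHS = -6/7 → counterexample

That makes 6 counterexamples.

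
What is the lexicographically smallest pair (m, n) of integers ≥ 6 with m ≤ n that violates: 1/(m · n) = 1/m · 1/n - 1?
Substituting (6, 6) into the claim:
LHS = 1/(6 · 6) = 1/36
RHS = 1/6 · 1/6 - 1 = -35/36

Since LHS ≠ RHS, this pair disproves the claim, and no lexicographically smaller pair (m ≤ n, integers ≥ 6) does.

For instance (7, 12) is also a counterexample (LHS = 1/84, RHS = -83/84), but it's lexicographically larger.

Answer: (m, n) = (6, 6)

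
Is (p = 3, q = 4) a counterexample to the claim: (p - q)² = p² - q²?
Yes

Substituting p = 3, q = 4:
LHS = (3 - 4)² = 1
RHS = 3² - 4² = -7

Since LHS ≠ RHS, this pair disproves the claim.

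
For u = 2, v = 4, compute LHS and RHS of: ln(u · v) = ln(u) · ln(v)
LHS = ln(2 · 4) = ln(8) ≈ 2.079
RHS = ln(2) · ln(4) ≈ 0.9609

LHS ≠ RHS (they differ by about 1.119), so the equation does not hold here.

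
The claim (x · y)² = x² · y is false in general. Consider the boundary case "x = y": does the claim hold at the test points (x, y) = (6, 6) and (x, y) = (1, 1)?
Only at (1, 1)

At (6, 6): LHS = 1296 ≠ RHS = 216
At (1, 1): LHS = 1, RHS = 1 → equal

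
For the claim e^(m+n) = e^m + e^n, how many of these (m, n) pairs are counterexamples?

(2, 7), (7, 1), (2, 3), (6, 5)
Testing each pair:
(2, 7): LHS = e^9 ≈ 8103, RHS = e^2 + e^7 ≈ 1104 → counterexample
(7, 1): LHS = e^8 ≈ 2981, RHS = e + e^7 ≈ 1099 → counterexample
(2, 3): LHS = e^5 ≈ 148.4, RHS = e^2 + e^3 ≈ 27.47 → counterexample
(6, 5): LHS = e^11 ≈ 59874.1, RHS = e^5 + e^6 ≈ 551.8 → counterexample

That makes 4 counterexamples.

Answer: 4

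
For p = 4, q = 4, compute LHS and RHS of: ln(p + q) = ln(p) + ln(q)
LHS = ln(4 + 4) = ln(8) ≈ 2.079
RHS = ln(4) + ln(4) = 2·ln(4) ≈ 2.773

LHS ≠ RHS (they differ by about 0.6931), so the equation does not hold here.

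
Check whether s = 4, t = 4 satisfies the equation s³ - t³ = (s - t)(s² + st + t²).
Holds

Substituting s = 4, t = 4:

LHS = 4³ - 4³ = 0
RHS = (4 - 4)(4² + 4·4 + 4²) = 0

LHS = RHS, so the equation holds at this point.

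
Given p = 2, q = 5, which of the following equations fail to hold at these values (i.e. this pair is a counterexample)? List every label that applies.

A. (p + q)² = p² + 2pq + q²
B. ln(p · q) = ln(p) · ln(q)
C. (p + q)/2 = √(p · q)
B, C

Evaluating each claim at the given values:
A. LHS = 49, RHS = 49 → holds here (LHS = RHS)
B. LHS = ln(10) ≈ 2.303, RHS = ln(2)·ln(5) ≈ 1.116 → fails here (LHS ≠ RHS)
C. LHS = 7/2, RHS = √(10) ≈ 3.162 → fails here (LHS ≠ RHS)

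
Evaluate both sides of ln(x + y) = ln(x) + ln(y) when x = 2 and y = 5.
LHS = ln(2 + 5) = ln(7) ≈ 1.946
RHS = ln(2) + ln(5) ≈ 2.303

LHS ≠ RHS (they differ by about 0.3567), so the equation does not hold here.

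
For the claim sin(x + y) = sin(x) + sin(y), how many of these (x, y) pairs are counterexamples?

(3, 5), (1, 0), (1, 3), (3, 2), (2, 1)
4

Testing each pair:
(3, 5): LHS = sin(8) ≈ 0.9894, RHS = sin(5) + sin(3) ≈ -0.8178 → counterexample
(1, 0): LHS = sin(1) ≈ 0.8415, RHS = sin(1) ≈ 0.8415 → satisfies claim
(1, 3): LHS = sin(4) ≈ -0.7568, RHS = sin(3) + sin(1) ≈ 0.9826 → counterexample
(3, 2): LHS = sin(5) ≈ -0.9589, RHS = sin(3) + sin(2) ≈ 1.05 → counterexample
(2, 1): LHS = sin(3) ≈ 0.1411, RHS = sin(1) + sin(2) ≈ 1.751 → counterexample

That makes 4 counterexamples.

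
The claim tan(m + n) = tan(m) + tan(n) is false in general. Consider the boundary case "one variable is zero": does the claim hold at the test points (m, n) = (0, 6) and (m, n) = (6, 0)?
At (0, 6): LHS = tan(6) ≈ -0.291, RHS = tan(6) ≈ -0.291 → equal
At (6, 0): LHS = tan(6) ≈ -0.291, RHS = tan(6) ≈ -0.291 → equal

So the claim does hold at both of these boundary points, even though it is not an identity.

Answer: Yes, holds at both test points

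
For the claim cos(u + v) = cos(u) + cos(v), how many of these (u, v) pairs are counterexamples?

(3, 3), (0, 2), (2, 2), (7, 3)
Testing each pair:
(3, 3): LHS = cos(6) ≈ 0.9602, RHS = 2·cos(3) ≈ -1.98 → counterexample
(0, 2): LHS = cos(2) ≈ -0.4161, RHS = cos(2) + 1 ≈ 0.5839 → counterexample
(2, 2): LHS = cos(4) ≈ -0.6536, RHS = 2·cos(2) ≈ -0.8323 → counterexample
(7, 3): LHS = cos(10) ≈ -0.8391, RHS = cos(3) + cos(7) ≈ -0.2361 → counterexample

That makes 4 counterexamples.

Answer: 4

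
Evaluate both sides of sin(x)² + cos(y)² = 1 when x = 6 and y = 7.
LHS = sin(6)² + cos(7)² ≈ 0.6464
RHS = 1

LHS ≠ RHS (they differ by about 0.3536), so the equation does not hold here.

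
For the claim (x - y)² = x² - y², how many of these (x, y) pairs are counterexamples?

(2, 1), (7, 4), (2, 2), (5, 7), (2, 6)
Testing each pair:
(2, 1): LHS = 1, RHS = 3 → counterexample
(7, 4): LHS = 9, RHS = 33 → counterexample
(2, 2): LHS = 0, RHS = 0 → satisfies claim
(5, 7): LHS = 4, RHS = -24 → counterexample
(2, 6): LHS = 16, RHS = -32 → counterexample

That makes 4 counterexamples.

Answer: 4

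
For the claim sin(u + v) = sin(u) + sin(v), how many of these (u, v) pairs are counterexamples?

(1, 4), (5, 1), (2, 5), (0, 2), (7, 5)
Testing each pair:
(1, 4): LHS = sin(5) ≈ -0.9589, RHS = sin(4) + sin(1) ≈ 0.08467 → counterexample
(5, 1): LHS = sin(6) ≈ -0.2794, RHS = sin(5) + sin(1) ≈ -0.1175 → counterexample
(2, 5): LHS = sin(7) ≈ 0.657, RHS = sin(5) + sin(2) ≈ -0.04963 → counterexample
(0, 2): LHS = sin(2) ≈ 0.9093, RHS = sin(2) ≈ 0.9093 → satisfies claim
(7, 5): LHS = sin(12) ≈ -0.5366, RHS = sin(5) + sin(7) ≈ -0.3019 → counterexample

That makes 4 counterexamples.

Answer: 4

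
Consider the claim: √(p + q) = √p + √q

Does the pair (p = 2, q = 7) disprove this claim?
Yes

Substituting p = 2, q = 7:
LHS = √(2 + 7) = 3
RHS = √2 + √7 = √(2) + √(7) ≈ 4.06

Since LHS ≠ RHS, this pair disproves the claim.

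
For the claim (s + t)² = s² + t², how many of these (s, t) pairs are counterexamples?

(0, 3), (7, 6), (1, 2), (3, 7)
3

Testing each pair:
(0, 3): LHS = 9, RHS = 9 → satisfies claim
(7, 6): LHS = 169, RHS = 85 → counterexample
(1, 2): LHS = 9, RHS = 5 → counterexample
(3, 7): LHS = 100, RHS = 58 → counterexample

That makes 3 counterexamples.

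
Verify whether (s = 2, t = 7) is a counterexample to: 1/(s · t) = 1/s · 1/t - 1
Substituting s = 2, t = 7:
LHS = 1/(2 · 7) = 1/14
RHS = 1/2 · 1/7 - 1 = -13/14

Since LHS ≠ RHS, this pair disproves the claim.

Answer: Yes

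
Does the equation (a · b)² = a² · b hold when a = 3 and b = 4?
Substituting a = 3, b = 4:

LHS = (3 · 4)² = 144
RHS = 3² · 4 = 36

LHS ≠ RHS, so the equation does not hold at this point.

Answer: Fails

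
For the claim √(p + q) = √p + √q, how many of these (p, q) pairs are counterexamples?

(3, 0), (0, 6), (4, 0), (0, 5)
0

Testing each pair:
(3, 0): LHS = √(3) ≈ 1.732, RHS = √(3) ≈ 1.732 → satisfies claim
(0, 6): LHS = √(6) ≈ 2.449, RHS = √(6) ≈ 2.449 → satisfies claim
(4, 0): LHS = 2, RHS = 2 → satisfies claim
(0, 5): LHS = √(5) ≈ 2.236, RHS = √(5) ≈ 2.236 → satisfies claim

That makes 0 counterexamples.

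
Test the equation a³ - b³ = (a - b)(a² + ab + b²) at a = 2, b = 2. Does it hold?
Holds

Substituting a = 2, b = 2:

LHS = 2³ - 2³ = 0
RHS = (2 - 2)(2² + 2·2 + 2²) = 0

LHS = RHS, so the equation holds at this point.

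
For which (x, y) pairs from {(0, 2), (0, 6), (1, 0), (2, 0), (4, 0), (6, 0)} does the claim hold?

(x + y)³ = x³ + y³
Testing each pair:
(0, 2): LHS = 8, RHS = 8 → holds
(0, 6): LHS = 216, RHS = 216 → holds
(1, 0): LHS = 1, RHS = 1 → holds
(2, 0): LHS = 8, RHS = 8 → holds
(4, 0): LHS = 64, RHS = 64 → holds
(6, 0): LHS = 216, RHS = 216 → holds

Every pair satisfies the claim.

Answer: All pairs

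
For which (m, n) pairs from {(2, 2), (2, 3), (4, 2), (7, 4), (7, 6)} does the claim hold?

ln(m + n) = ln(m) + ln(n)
Testing each pair:
(2, 2): LHS = ln(4) ≈ 1.386, RHS = 2·ln(2) ≈ 1.386 → holds
(2, 3): LHS = ln(5) ≈ 1.609, RHS = ln(2) + ln(3) ≈ 1.792 → fails
(4, 2): LHS = ln(6) ≈ 1.792, RHS = ln(2) + ln(4) ≈ 2.079 → fails
(7, 4): LHS = ln(11) ≈ 2.398, RHS = ln(4) + ln(7) ≈ 3.332 → fails
(7, 6): LHS = ln(13) ≈ 2.565, RHS = ln(6) + ln(7) ≈ 3.738 → fails

1 of 5 pairs satisfies the claim.

Answer: (2, 2)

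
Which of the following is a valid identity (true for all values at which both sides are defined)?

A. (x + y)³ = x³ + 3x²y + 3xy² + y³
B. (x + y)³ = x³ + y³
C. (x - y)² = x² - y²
A: holds — e.g. at (2, 2), both sides equal 64.
B: fails at (3, 5) — LHS = 512, RHS = 152.
C: fails at (1, 2) — LHS = 1, RHS = -3.

Answer: A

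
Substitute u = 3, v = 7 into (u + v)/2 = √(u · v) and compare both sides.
LHS = (3 + 7)/2 = 5
RHS = √(3 · 7) = √(21) ≈ 4.583

LHS ≠ RHS (they differ by about 0.4174), so the equation does not hold here.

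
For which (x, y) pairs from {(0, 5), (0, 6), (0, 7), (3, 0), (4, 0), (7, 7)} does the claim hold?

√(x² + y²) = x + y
Testing each pair:
(0, 5): LHS = 5, RHS = 5 → holds
(0, 6): LHS = 6, RHS = 6 → holds
(0, 7): LHS = 7, RHS = 7 → holds
(3, 0): LHS = 3, RHS = 3 → holds
(4, 0): LHS = 4, RHS = 4 → holds
(7, 7): LHS = 7·√(2) ≈ 9.899, RHS = 14 → fails

5 of 6 pairs satisfy the claim.

Answer: (0, 5), (0, 6), (0, 7), (3, 0), (4, 0)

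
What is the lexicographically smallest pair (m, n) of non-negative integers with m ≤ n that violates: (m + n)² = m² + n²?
(m, n) = (1, 1)

At (0, 0): both sides equal 0, so it holds there.
At (0, 5): both sides equal 25, so it holds there.

Substituting (1, 1) into the claim:
LHS = (1 + 1)² = 4
RHS = 1² + 1² = 2

Since LHS ≠ RHS, this pair disproves the claim, and no lexicographically smaller pair (m ≤ n, non-negative integers) does.

For instance (2, 2) is also a counterexample (LHS = 16, RHS = 8), but it's lexicographically larger.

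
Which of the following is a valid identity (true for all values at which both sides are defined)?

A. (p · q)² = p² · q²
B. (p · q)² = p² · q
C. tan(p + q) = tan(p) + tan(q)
A: holds — e.g. at (3, 5), both sides equal 225.
B: fails at (2, 3) — LHS = 36, RHS = 12.
C: fails at (2, 7) — LHS = tan(9) ≈ -0.4523, RHS = tan(2) + tan(7) ≈ -1.314.

Answer: A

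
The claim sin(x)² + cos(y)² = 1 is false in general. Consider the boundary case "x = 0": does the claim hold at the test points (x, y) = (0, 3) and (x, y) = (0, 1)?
At (0, 3): LHS = cos(3)² ≈ 0.9801 ≠ RHS = 1
At (0, 1): LHS = cos(1)² ≈ 0.2919 ≠ RHS = 1

Answer: No, fails at both test points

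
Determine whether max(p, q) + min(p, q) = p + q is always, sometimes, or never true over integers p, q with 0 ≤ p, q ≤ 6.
The identity holds for every pair in the range. For instance at (p, q) = (1, 0): both sides equal 1.

Answer: Always true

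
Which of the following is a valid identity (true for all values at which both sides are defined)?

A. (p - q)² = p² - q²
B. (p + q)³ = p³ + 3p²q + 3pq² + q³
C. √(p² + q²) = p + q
B

A: fails at (6, 7) — LHS = 1, RHS = -13.
B: holds — e.g. at (6, 7), both sides equal 2197.
C: fails at (5, 5) — LHS = 5·√(2) ≈ 7.071, RHS = 10.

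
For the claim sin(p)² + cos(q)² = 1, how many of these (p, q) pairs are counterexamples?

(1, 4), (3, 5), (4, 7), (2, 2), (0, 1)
Testing each pair:
(1, 4): LHS = cos(4)² + sin(1)² ≈ 1.135, RHS = 1 → counterexample
(3, 5): LHS = sin(3)² + cos(5)² ≈ 0.1004, RHS = 1 → counterexample
(4, 7): LHS = cos(7)² + sin(4)² ≈ 1.141, RHS = 1 → counterexample
(2, 2): LHS = cos(2)² + sin(2)² = 1, RHS = 1 → satisfies claim
(0, 1): LHS = cos(1)² ≈ 0.2919, RHS = 1 → counterexample

That makes 4 counterexamples.

Answer: 4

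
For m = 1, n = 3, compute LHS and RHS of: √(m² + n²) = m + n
LHS = √(1² + 3²) = √(10) ≈ 3.162
RHS = 1 + 3 = 4

LHS ≠ RHS (they differ by about 0.8377), so the equation does not hold here.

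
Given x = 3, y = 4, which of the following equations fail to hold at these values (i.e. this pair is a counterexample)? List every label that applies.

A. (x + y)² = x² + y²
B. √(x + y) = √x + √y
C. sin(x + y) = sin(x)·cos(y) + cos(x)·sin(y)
Evaluating each claim at the given values:
A. LHS = 49, RHS = 25 → fails here (LHS ≠ RHS)
B. LHS = √(7) ≈ 2.646, RHS = √(3) + 2 ≈ 3.732 → fails here (LHS ≠ RHS)
C. LHS = sin(7) ≈ 0.657, RHS = sin(3)·cos(4) + sin(4)·cos(3) ≈ 0.657 → holds here (LHS = RHS)

Answer: A, B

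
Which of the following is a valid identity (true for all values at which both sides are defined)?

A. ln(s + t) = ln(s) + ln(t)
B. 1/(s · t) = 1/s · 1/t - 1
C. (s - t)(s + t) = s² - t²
C

A: fails at (1, 1) — LHS = ln(2) ≈ 0.6931, RHS = 0.
B: fails at (1, 3) — LHS = 1/3, RHS = -2/3.
C: holds — e.g. at (4, 5), both sides equal -9.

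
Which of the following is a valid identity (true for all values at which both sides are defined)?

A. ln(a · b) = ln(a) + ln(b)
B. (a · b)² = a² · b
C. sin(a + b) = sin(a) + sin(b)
A: holds — e.g. at (3, 7), both sides equal ln(21) ≈ 3.045.
B: fails at (3, 7) — LHS = 441, RHS = 63.
C: fails at (1, 1) — LHS = sin(2) ≈ 0.9093, RHS = 2·sin(1) ≈ 1.683.

Answer: A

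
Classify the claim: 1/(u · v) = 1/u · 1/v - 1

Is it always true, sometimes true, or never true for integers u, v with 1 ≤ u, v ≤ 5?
The claim fails for every pair in the range. For instance at (u, v) = (1, 2): LHS = 1/2, RHS = -1/2.

Answer: Never true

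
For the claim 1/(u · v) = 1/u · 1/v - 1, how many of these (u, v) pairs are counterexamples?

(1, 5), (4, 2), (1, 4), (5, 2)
Testing each pair:
(1, 5): LHS = 1/5, RHS = -4/5 → counterexample
(4, 2): LHS = 1/8, RHS = -7/8 → counterexample
(1, 4): LHS = 1/4, RHS = -3/4 → counterexample
(5, 2): LHS = 1/10, RHS = -9/10 → counterexample

That makes 4 counterexamples.

Answer: 4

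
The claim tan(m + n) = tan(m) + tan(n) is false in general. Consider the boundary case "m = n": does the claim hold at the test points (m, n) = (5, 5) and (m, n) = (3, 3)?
At (5, 5): LHS = tan(10) ≈ 0.6484 ≠ RHS = 2·tan(5) ≈ -6.761
At (3, 3): LHS = tan(6) ≈ -0.291 ≠ RHS = 2·tan(3) ≈ -0.2851

Answer: No, fails at both test points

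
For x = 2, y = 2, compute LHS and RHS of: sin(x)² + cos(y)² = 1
LHS = sin(2)² + cos(2)² = 1
RHS = 1

LHS = RHS: the two sides agree.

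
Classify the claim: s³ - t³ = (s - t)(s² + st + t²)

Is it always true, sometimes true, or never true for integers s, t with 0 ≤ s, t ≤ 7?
The identity holds for every pair in the range. For instance at (s, t) = (5, 7): both sides equal -218.

Answer: Always true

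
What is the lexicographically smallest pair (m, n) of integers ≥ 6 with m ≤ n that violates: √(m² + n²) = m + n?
Substituting (6, 6) into the claim:
LHS = √(6² + 6²) = 6·√(2) ≈ 8.485
RHS = 6 + 6 = 12

Since LHS ≠ RHS, this pair disproves the claim, and no lexicographically smaller pair (m ≤ n, integers ≥ 6) does.

For instance (8, 8) is also a counterexample (LHS = 8·√(2) ≈ 11.31, RHS = 16), but it's lexicographically larger.

Answer: (m, n) = (6, 6)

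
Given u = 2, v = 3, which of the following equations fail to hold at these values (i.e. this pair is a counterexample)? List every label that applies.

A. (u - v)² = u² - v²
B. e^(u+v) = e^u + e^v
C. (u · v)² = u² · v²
Evaluating each claim at the given values:
A. LHS = 1, RHS = -5 → fails here (LHS ≠ RHS)
B. LHS = e^5 ≈ 148.4, RHS = e^2 + e^3 ≈ 27.47 → fails here (LHS ≠ RHS)
C. LHS = 36, RHS = 36 → holds here (LHS = RHS)

Answer: A, B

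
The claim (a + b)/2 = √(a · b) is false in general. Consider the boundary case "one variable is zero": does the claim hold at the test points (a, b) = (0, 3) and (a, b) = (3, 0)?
No, fails at both test points

At (0, 3): LHS = 3/2 ≠ RHS = 0
At (3, 0): LHS = 3/2 ≠ RHS = 0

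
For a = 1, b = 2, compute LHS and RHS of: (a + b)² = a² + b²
LHS = (1 + 2)² = 9
RHS = 1² + 2² = 5

LHS ≠ RHS, so the equation does not hold here.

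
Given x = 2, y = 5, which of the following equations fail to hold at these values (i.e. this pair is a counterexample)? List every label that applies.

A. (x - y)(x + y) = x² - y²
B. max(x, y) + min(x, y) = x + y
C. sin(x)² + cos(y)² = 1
C

Evaluating each claim at the given values:
A. LHS = -21, RHS = -21 → holds here (LHS = RHS)
B. LHS = 7, RHS = 7 → holds here (LHS = RHS)
C. LHS = cos(5)² + sin(2)² ≈ 0.9073, RHS = 1 → fails here (LHS ≠ RHS)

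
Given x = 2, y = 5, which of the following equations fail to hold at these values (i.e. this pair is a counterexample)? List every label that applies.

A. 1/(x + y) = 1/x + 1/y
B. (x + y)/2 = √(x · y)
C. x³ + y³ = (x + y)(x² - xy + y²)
Evaluating each claim at the given values:
A. LHS = 1/7, RHS = 7/10 → fails here (LHS ≠ RHS)
B. LHS = 7/2, RHS = √(10) ≈ 3.162 → fails here (LHS ≠ RHS)
C. LHS = 133, RHS = 133 → holds here (LHS = RHS)

Answer: A, B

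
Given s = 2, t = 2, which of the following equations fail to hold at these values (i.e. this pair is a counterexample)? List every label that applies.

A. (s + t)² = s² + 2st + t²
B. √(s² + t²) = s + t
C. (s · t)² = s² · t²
Evaluating each claim at the given values:
A. LHS = 16, RHS = 16 → holds here (LHS = RHS)
B. LHS = 2·√(2) ≈ 2.828, RHS = 4 → fails here (LHS ≠ RHS)
C. LHS = 16, RHS = 16 → holds here (LHS = RHS)

Answer: B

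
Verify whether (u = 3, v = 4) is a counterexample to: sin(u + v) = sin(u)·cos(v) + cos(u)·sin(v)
No

Substituting u = 3, v = 4:
LHS = sin(3 + 4) = sin(7) ≈ 0.657
RHS = sin(3)·cos(4) + cos(3)·sin(4) = sin(3)·cos(4) + sin(4)·cos(3) ≈ 0.657

The sides agree, so this pair does not disprove the claim.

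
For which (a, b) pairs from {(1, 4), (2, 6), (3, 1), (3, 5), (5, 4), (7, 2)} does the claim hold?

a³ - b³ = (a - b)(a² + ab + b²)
Testing each pair:
(1, 4): LHS = -63, RHS = -63 → holds
(2, 6): LHS = -208, RHS = -208 → holds
(3, 1): LHS = 26, RHS = 26 → holds
(3, 5): LHS = -98, RHS = -98 → holds
(5, 4): LHS = 61, RHS = 61 → holds
(7, 2): LHS = 335, RHS = 335 → holds

Every pair satisfies the claim.

Answer: All pairs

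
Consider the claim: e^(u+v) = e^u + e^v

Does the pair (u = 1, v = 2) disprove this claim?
Yes

Substituting u = 1, v = 2:
LHS = e^(1+2) = e^3 ≈ 20.09
RHS = e^1 + e^2 = e + e^2 ≈ 10.11

Since LHS ≠ RHS, this pair disproves the claim.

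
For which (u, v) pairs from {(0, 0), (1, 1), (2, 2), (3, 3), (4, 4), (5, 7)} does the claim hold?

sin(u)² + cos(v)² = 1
(0, 0), (1, 1), (2, 2), (3, 3), (4, 4)

Testing each pair:
(0, 0): LHS = 1, RHS = 1 → holds
(1, 1): LHS = cos(1)² + sin(1)² = 1, RHS = 1 → holds
(2, 2): LHS = cos(2)² + sin(2)² = 1, RHS = 1 → holds
(3, 3): LHS = sin(3)² + cos(3)² = 1, RHS = 1 → holds
(4, 4): LHS = cos(4)² + sin(4)² = 1, RHS = 1 → holds
(5, 7): LHS = cos(7)² + sin(5)² ≈ 1.488, RHS = 1 → fails

5 of 6 pairs satisfy the claim.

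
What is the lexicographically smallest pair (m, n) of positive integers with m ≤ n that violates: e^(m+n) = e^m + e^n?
(m, n) = (1, 1)

Substituting (1, 1) into the claim:
LHS = e^(1+1) = e^2 ≈ 7.389
RHS = e^1 + e^1 = 2·e ≈ 5.437

Since LHS ≠ RHS, this pair disproves the claim, and no lexicographically smaller pair (m ≤ n, positive integers) does.

For instance (7, 8) is also a counterexample (LHS = e^15 ≈ 3269017.4, RHS = e^7 + e^8 ≈ 4078), but it's lexicographically larger.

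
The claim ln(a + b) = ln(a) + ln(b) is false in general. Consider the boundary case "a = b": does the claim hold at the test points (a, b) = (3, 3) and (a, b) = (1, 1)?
At (3, 3): LHS = ln(6) ≈ 1.792 ≠ RHS = 2·ln(3) ≈ 2.197
At (1, 1): LHS = ln(2) ≈ 0.6931 ≠ RHS = 0

Answer: No, fails at both test points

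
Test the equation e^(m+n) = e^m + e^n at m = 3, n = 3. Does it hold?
Substituting m = 3, n = 3:

LHS = e^(3+3) = e^6 ≈ 403.4
RHS = e^3 + e^3 = 2·e^3 ≈ 40.17

LHS ≠ RHS, so the equation does not hold at this point.

Answer: Fails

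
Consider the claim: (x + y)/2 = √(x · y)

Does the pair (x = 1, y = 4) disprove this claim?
Substituting x = 1, y = 4:
LHS = (1 + 4)/2 = 5/2
RHS = √(1 · 4) = 2

Since LHS ≠ RHS, this pair disproves the claim.

Answer: Yes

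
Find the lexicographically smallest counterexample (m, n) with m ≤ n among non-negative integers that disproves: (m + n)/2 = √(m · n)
Substituting (0, 1) into the claim:
LHS = (0 + 1)/2 = 1/2
RHS = √(0 · 1) = 0

Since LHS ≠ RHS, this pair disproves the claim, and no lexicographically smaller pair (m ≤ n, non-negative integers) does.

For instance (1, 5) is also a counterexample (LHS = 3, RHS = √(5) ≈ 2.236), but it's lexicographically larger.

Answer: (m, n) = (0, 1)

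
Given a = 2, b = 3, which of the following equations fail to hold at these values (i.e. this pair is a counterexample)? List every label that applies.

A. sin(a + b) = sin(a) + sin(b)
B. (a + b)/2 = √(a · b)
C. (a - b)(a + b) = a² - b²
Evaluating each claim at the given values:
A. LHS = sin(5) ≈ -0.9589, RHS = sin(3) + sin(2) ≈ 1.05 → fails here (LHS ≠ RHS)
B. LHS = 5/2, RHS = √(6) ≈ 2.449 → fails here (LHS ≠ RHS)
C. LHS = -5, RHS = -5 → holds here (LHS = RHS)

Answer: A, B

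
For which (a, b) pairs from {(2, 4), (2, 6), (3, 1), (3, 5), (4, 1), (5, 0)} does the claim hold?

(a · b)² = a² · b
(3, 1), (4, 1), (5, 0)

Testing each pair:
(2, 4): LHS = 64, RHS = 16 → fails
(2, 6): LHS = 144, RHS = 24 → fails
(3, 1): LHS = 9, RHS = 9 → holds
(3, 5): LHS = 225, RHS = 45 → fails
(4, 1): LHS = 16, RHS = 16 → holds
(5, 0): LHS = 0, RHS = 0 → holds

3 of 6 pairs satisfy the claim.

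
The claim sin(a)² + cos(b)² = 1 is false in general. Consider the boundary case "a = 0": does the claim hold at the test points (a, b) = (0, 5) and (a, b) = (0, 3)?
At (0, 5): LHS = cos(5)² ≈ 0.08046 ≠ RHS = 1
At (0, 3): LHS = cos(3)² ≈ 0.9801 ≠ RHS = 1

Answer: No, fails at both test points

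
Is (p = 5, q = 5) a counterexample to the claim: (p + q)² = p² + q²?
Substituting p = 5, q = 5:
LHS = (5 + 5)² = 100
RHS = 5² + 5² = 50

Since LHS ≠ RHS, this pair disproves the claim.

Answer: Yes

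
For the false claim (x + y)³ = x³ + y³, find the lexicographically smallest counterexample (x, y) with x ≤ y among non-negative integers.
(x, y) = (1, 1)

At (0, 7): both sides equal 343, so it holds there.

Substituting (1, 1) into the claim:
LHS = (1 + 1)³ = 8
RHS = 1³ + 1³ = 2

Since LHS ≠ RHS, this pair disproves the claim, and no lexicographically smaller pair (x ≤ y, non-negative integers) does.

For instance (2, 4) is also a counterexample (LHS = 216, RHS = 72), but it's lexicographically larger.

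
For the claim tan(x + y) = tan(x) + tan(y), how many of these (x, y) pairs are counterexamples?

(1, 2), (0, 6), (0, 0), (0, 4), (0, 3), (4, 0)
1

Testing each pair:
(1, 2): LHS = tan(3) ≈ -0.1425, RHS = tan(2) + tan(1) ≈ -0.6276 → counterexample
(0, 6): LHS = tan(6) ≈ -0.291, RHS = tan(6) ≈ -0.291 → satisfies claim
(0, 0): LHS = 0, RHS = 0 → satisfies claim
(0, 4): LHS = tan(4) ≈ 1.158, RHS = tan(4) ≈ 1.158 → satisfies claim
(0, 3): LHS = tan(3) ≈ -0.1425, RHS = tan(3) ≈ -0.1425 → satisfies claim
(4, 0): LHS = tan(4) ≈ 1.158, RHS = tan(4) ≈ 1.158 → satisfies claim

That makes 1 counterexample.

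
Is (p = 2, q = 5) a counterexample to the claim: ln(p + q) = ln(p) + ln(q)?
Yes

Substituting p = 2, q = 5:
LHS = ln(2 + 5) = ln(7) ≈ 1.946
RHS = ln(2) + ln(5) ≈ 2.303

Since LHS ≠ RHS, this pair disproves the claim.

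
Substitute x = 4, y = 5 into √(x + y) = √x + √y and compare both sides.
LHS = √(4 + 5) = 3
RHS = √4 + √5 = 2 + √(5) ≈ 4.236

LHS ≠ RHS (they differ by about 1.236), so the equation does not hold here.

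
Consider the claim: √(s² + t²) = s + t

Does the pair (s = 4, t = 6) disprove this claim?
Yes

Substituting s = 4, t = 6:
LHS = √(4² + 6²) = 2·√(13) ≈ 7.211
RHS = 4 + 6 = 10

Since LHS ≠ RHS, this pair disproves the claim.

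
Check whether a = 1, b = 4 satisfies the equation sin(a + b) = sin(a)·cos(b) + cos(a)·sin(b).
Substituting a = 1, b = 4:

LHS = sin(1 + 4) = sin(5) ≈ -0.9589
RHS = sin(1)·cos(4) + cos(1)·sin(4) = sin(1)·cos(4) + sin(4)·cos(1) ≈ -0.9589

LHS = RHS, so the equation holds at this point.

Answer: Holds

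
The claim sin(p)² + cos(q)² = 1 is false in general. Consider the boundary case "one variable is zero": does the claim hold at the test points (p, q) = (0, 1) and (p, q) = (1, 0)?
At (0, 1): LHS = cos(1)² ≈ 0.2919 ≠ RHS = 1
At (1, 0): LHS = sin(1)² + 1 ≈ 1.708 ≠ RHS = 1

Answer: No, fails at both test points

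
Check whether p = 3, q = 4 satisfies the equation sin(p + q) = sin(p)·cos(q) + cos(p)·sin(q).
Holds

Substituting p = 3, q = 4:

LHS = sin(3 + 4) = sin(7) ≈ 0.657
RHS = sin(3)·cos(4) + cos(3)·sin(4) = sin(3)·cos(4) + sin(4)·cos(3) ≈ 0.657

LHS = RHS, so the equation holds at this point.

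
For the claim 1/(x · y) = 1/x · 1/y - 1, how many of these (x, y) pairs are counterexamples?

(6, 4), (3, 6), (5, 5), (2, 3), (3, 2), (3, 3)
6

Testing each pair:
(6, 4): LHS = 1/24, RHS = -23/24 → counterexample
(3, 6): LHS = 1/18, RHS = -17/18 → counterexample
(5, 5): LHS = 1/25, RHS = -24/25 → counterexample
(2, 3): LHS = 1/6, RHS = -5/6 → counterexample
(3, 2): LHS = 1/6, RHS = -5/6 → counterexample
(3, 3): LHS = 1/9, RHS = -8/9 → counterexample

That makes 6 counterexamples.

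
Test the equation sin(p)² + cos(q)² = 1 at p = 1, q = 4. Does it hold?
Fails

Substituting p = 1, q = 4:

LHS = sin(1)² + cos(4)² ≈ 1.135
RHS = 1

LHS ≠ RHS, so the equation does not hold at this point.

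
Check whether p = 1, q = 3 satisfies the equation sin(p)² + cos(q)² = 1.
Substituting p = 1, q = 3:

LHS = sin(1)² + cos(3)² ≈ 1.688
RHS = 1

LHS ≠ RHS, so the equation does not hold at this point.

Answer: Fails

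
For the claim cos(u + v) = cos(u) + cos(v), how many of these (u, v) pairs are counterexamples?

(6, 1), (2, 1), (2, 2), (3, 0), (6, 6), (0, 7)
6

Testing each pair:
(6, 1): LHS = cos(7) ≈ 0.7539, RHS = cos(1) + cos(6) ≈ 1.5 → counterexample
(2, 1): LHS = cos(3) ≈ -0.99, RHS = cos(2) + cos(1) ≈ 0.1242 → counterexample
(2, 2): LHS = cos(4) ≈ -0.6536, RHS = 2·cos(2) ≈ -0.8323 → counterexample
(3, 0): LHS = cos(3) ≈ -0.99, RHS = cos(3) + 1 ≈ 0.01001 → counterexample
(6, 6): LHS = cos(12) ≈ 0.8439, RHS = 2·cos(6) ≈ 1.92 → counterexample
(0, 7): LHS = cos(7) ≈ 0.7539, RHS = cos(7) + 1 ≈ 1.754 → counterexample

That makes 6 counterexamples.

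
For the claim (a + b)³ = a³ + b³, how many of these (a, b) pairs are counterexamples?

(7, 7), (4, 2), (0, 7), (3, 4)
Testing each pair:
(7, 7): LHS = 2744, RHS = 686 → counterexample
(4, 2): LHS = 216, RHS = 72 → counterexample
(0, 7): LHS = 343, RHS = 343 → satisfies claim
(3, 4): LHS = 343, RHS = 91 → counterexample

That makes 3 counterexamples.

Answer: 3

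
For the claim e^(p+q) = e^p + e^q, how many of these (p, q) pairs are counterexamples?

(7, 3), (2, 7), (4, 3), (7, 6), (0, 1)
5

Testing each pair:
(7, 3): LHS = e^10 ≈ 22026.5, RHS = e^3 + e^7 ≈ 1117 → counterexample
(2, 7): LHS = e^9 ≈ 8103, RHS = e^2 + e^7 ≈ 1104 → counterexample
(4, 3): LHS = e^7 ≈ 1097, RHS = e^3 + e^4 ≈ 74.68 → counterexample
(7, 6): LHS = e^13 ≈ 442413.4, RHS = e^6 + e^7 ≈ 1500 → counterexample
(0, 1): LHS = e ≈ 2.718, RHS = 1 + e ≈ 3.718 → counterexample

That makes 5 counterexamples.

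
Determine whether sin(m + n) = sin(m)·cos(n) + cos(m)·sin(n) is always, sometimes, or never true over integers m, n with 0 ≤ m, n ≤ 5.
Always true

The identity holds for every pair in the range. For instance at (m, n) = (0, 4): both sides equal sin(4) ≈ -0.7568.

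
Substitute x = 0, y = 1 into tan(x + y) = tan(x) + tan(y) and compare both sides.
LHS = tan(0 + 1) = tan(1) ≈ 1.557
RHS = tan(0) + tan(1) = tan(1) ≈ 1.557

LHS = RHS: the two sides agree.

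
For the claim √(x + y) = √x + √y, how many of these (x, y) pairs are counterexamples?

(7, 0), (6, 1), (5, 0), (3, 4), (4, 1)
Testing each pair:
(7, 0): LHS = √(7) ≈ 2.646, RHS = √(7) ≈ 2.646 → satisfies claim
(6, 1): LHS = √(7) ≈ 2.646, RHS = 1 + √(6) ≈ 3.449 → counterexample
(5, 0): LHS = √(5) ≈ 2.236, RHS = √(5) ≈ 2.236 → satisfies claim
(3, 4): LHS = √(7) ≈ 2.646, RHS = √(3) + 2 ≈ 3.732 → counterexample
(4, 1): LHS = √(5) ≈ 2.236, RHS = 3 → counterexample

That makes 3 counterexamples.

Answer: 3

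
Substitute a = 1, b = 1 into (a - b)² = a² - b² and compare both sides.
LHS = (1 - 1)² = 0
RHS = 1² - 1² = 0

LHS = RHS: the two sides agree.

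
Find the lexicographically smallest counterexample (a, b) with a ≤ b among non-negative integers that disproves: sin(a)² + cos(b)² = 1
(a, b) = (0, 1)

At (0, 0): both sides equal 1, so it holds there.

Substituting (0, 1) into the claim:
LHS = sin(0)² + cos(1)² = cos(1)² ≈ 0.2919
RHS = 1

Since LHS ≠ RHS, this pair disproves the claim, and no lexicographically smaller pair (a ≤ b, non-negative integers) does.

For instance (1, 3) is also a counterexample (LHS = sin(1)² + cos(3)² ≈ 1.688, RHS = 1), but it's lexicographically larger.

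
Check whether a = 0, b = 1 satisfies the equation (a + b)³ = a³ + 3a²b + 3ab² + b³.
Holds

Substituting a = 0, b = 1:

LHS = (0 + 1)³ = 1
RHS = 0³ + 3·0²·1 + 3·0·1² + 1³ = 1

LHS = RHS, so the equation holds at this point.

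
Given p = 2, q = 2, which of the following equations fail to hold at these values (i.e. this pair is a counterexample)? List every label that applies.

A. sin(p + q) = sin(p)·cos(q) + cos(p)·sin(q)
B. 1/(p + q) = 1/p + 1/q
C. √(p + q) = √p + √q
Evaluating each claim at the given values:
A. LHS = sin(4) ≈ -0.7568, RHS = 2·sin(2)·cos(2) ≈ -0.7568 → holds here (LHS = RHS)
B. LHS = 1/4, RHS = 1 → fails here (LHS ≠ RHS)
C. LHS = 2, RHS = 2·√(2) ≈ 2.828 → fails here (LHS ≠ RHS)

Answer: B, C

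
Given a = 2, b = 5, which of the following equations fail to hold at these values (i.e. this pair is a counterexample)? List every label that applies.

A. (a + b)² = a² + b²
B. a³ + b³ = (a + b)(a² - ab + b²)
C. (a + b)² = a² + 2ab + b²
Evaluating each claim at the given values:
A. LHS = 49, RHS = 29 → fails here (LHS ≠ RHS)
B. LHS = 133, RHS = 133 → holds here (LHS = RHS)
C. LHS = 49, RHS = 49 → holds here (LHS = RHS)

Answer: A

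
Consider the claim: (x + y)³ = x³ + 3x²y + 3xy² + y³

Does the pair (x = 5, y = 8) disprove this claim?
Substituting x = 5, y = 8:
LHS = (5 + 8)³ = 2197
RHS = 5³ + 3·5²·8 + 3·5·8² + 8³ = 2197

The sides agree, so this pair does not disprove the claim.

Answer: No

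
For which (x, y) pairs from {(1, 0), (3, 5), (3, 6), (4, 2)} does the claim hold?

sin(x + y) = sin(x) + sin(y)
Testing each pair:
(1, 0): LHS = sin(1) ≈ 0.8415, RHS = sin(1) ≈ 0.8415 → holds
(3, 5): LHS = sin(8) ≈ 0.9894, RHS = sin(5) + sin(3) ≈ -0.8178 → fails
(3, 6): LHS = sin(9) ≈ 0.4121, RHS = sin(6) + sin(3) ≈ -0.1383 → fails
(4, 2): LHS = sin(6) ≈ -0.2794, RHS = sin(4) + sin(2) ≈ 0.1525 → fails

1 of 4 pairs satisfies the claim.

Answer: (1, 0)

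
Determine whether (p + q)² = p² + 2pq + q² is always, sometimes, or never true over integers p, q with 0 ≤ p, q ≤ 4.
The identity holds for every pair in the range. For instance at (p, q) = (0, 2): both sides equal 4.

Answer: Always true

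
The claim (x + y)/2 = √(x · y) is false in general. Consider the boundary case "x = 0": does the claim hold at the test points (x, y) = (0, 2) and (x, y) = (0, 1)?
At (0, 2): LHS = 1 ≠ RHS = 0
At (0, 1): LHS = 1/2 ≠ RHS = 0

Answer: No, fails at both test points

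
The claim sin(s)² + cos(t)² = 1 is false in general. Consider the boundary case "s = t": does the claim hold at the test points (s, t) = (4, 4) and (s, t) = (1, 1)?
Yes, holds at both test points

At (4, 4): LHS = cos(4)² + sin(4)² = 1, RHS = 1 → equal
At (1, 1): LHS = cos(1)² + sin(1)² = 1, RHS = 1 → equal

So the claim does hold at both of these boundary points, even though it is not an identity.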